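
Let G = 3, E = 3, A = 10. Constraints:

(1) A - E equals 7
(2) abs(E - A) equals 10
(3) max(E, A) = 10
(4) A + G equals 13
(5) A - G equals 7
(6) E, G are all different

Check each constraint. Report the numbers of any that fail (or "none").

(1) A - E = 10 - 3 = 7  OK
(2) abs(3 - 10) = 7, not 10  FAIL
(3) max(3, 10) = 10  OK
(4) A + G = 10 + 3 = 13  OK
(5) A - G = 10 - 3 = 7  OK
(6) E = G = 3, not all different  FAIL

The assignment fails constraints 2, 6.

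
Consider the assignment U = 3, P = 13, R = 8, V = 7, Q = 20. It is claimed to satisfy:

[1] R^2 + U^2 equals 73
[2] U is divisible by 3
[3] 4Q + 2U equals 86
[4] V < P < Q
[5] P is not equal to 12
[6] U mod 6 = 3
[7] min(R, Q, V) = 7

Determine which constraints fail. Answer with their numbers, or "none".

The assignment satisfies every constraint.

[1] R^2 + U^2 = 8^2 + 3^2 = 64 + 9 = 73 — OK.
[2] 3 / 3 = 1, so 3 divides 3 — OK.
[3] 4Q + 2U = 4(20) + 2(3) = 86 — OK.
[4] values 7 < 13 < 20 — OK.
[5] P = 13, and 13 ≠ 12 — OK.
[6] 3 mod 6 = 3 — OK.
[7] min(8, 20, 7) = 7 — OK.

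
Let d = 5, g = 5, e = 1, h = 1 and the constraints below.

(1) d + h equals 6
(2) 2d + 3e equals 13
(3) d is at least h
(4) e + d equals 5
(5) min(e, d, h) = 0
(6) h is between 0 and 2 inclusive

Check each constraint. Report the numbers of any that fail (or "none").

Constraints 4 and 5 do not hold.

(1) d + h = 5 + 1 = 6 — OK.
(2) 2d + 3e = 2(5) + 3(1) = 13 — OK.
(3) d = 5, h = 1; 5 ≥ 1 — OK.
(4) e + d = 1 + 5 = 6, not 5 — violated.
(5) min(1, 5, 1) = 1, not 0 — violated.
(6) h = 1 lies in [0, 2] — OK.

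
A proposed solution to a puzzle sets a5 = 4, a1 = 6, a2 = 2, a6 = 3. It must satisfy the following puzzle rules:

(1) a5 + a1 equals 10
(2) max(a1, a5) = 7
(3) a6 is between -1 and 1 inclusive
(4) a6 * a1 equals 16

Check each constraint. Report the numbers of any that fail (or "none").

Violated: 2, 3, and 4.

(1) a5 + a1 = 4 + 6 = 10 — OK.
(2) max(6, 4) = 6, not 7 — violated.
(3) a6 = 3 is outside [-1, 1] — violated.
(4) a6 * a1 = 3 * 6 = 18, not 16 — violated.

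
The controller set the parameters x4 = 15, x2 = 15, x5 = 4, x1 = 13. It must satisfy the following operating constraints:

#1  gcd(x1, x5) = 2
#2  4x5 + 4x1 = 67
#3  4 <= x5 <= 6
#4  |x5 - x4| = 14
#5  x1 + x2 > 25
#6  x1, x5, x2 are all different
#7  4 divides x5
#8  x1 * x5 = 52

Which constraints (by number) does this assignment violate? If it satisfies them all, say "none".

#1 gcd(13, 4) = 1, not 2 — violated.
#2 4x5 + 4x1 = 4(4) + 4(13) = 68, not 67 — violated.
#3 x5 = 4 lies in [4, 6] — OK.
#4 |4 - 15| = 11, not 14 — violated.
#5 x1 + x2 = 13 + 15 = 28; 28 > 25 — OK.
#6 values 13, 4, 15 are pairwise distinct — OK.
#7 4 / 4 = 1, so 4 divides 4 — OK.
#8 x1 * x5 = 13 * 4 = 52 — OK.

Violated: 1, 2, and 4.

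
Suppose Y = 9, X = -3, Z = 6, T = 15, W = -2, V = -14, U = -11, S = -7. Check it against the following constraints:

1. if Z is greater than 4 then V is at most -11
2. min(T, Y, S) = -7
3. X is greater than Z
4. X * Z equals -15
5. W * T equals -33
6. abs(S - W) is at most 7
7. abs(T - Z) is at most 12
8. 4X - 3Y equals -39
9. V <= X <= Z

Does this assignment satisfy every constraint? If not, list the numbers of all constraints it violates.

1. Z = 6 > 4, so we need V ≤ -11; V = -14 ≤ -11 — holds.
2. min(15, 9, -7) = -7 — holds.
3. X = -3, Z = 6; -3 ≤ 6 (want >) — fails.
4. X * Z = -3 * 6 = -18, not -15 — fails.
5. W * T = -2 * 15 = -30, not -33 — fails.
6. abs(-7 - (-2)) = 5; 5 ≤ 7 — holds.
7. abs(15 - 6) = 9; 9 ≤ 12 — holds.
8. 4X - 3Y = 4(-3) - 3(9) = -39 — holds.
9. values -14 <= -3 <= 6 — holds.

Constraints 3, 4, 5 do not hold.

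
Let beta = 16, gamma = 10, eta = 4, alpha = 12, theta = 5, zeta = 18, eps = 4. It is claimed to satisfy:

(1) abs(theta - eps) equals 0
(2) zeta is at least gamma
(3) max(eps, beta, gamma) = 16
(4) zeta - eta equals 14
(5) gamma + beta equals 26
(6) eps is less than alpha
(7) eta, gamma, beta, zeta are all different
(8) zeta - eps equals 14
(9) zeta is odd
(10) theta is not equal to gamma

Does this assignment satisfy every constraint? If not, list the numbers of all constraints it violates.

(1) abs(5 - 4) = 1, not 0  ✘
(2) zeta = 18, gamma = 10; 18 ≥ 10  ✔
(3) max(4, 16, 10) = 16  ✔
(4) zeta - eta = 18 - 4 = 14  ✔
(5) gamma + beta = 10 + 16 = 26  ✔
(6) eps = 4, alpha = 12; 4 < 12  ✔
(7) values 4, 10, 16, 18 are pairwise distinct  ✔
(8) zeta - eps = 18 - 4 = 14  ✔
(9) zeta = 18 is even  ✘
(10) theta = 5, gamma = 10; distinct  ✔

No — constraints 1, 9 are not satisfied.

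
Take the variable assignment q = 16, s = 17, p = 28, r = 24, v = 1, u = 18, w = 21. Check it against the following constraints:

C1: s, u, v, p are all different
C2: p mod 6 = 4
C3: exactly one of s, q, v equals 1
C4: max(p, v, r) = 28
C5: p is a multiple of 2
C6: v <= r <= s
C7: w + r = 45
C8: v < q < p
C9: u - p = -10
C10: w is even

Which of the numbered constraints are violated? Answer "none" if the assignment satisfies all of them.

Constraints 6 and 10 do not hold.

C1: values 17, 18, 1, 28 are pairwise distinct — satisfied.
C2: 28 mod 6 = 4 — satisfied.
C3: s=17, q=16, v=1; 1 of them equals 1 — satisfied.
C4: max(28, 1, 24) = 28 — satisfied.
C5: 28 / 2 = 14, so 2 divides 28 — satisfied.
C6: values 1, 24, 17; r = 24 is not <= s = 17 — violated.
C7: w + r = 21 + 24 = 45 — satisfied.
C8: values 1 < 16 < 28 — satisfied.
C9: u - p = 18 - 28 = -10 — satisfied.
C10: w = 21 is odd — violated.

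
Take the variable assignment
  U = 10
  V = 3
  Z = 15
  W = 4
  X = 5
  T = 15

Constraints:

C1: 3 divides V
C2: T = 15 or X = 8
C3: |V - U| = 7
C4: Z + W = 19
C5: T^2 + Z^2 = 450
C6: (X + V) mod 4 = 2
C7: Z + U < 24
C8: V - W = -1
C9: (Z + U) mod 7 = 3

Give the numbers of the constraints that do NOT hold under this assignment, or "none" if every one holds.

Violated: 6, 7, and 9.

C1: 3 / 3 = 1, so 3 divides 3 — holds.
C2: T = 15 = 15 (first disjunct) — holds.
C3: |3 - 10| = 7 — holds.
C4: Z + W = 15 + 4 = 19 — holds.
C5: T^2 + Z^2 = 15^2 + 15^2 = 225 + 225 = 450 — holds.
C6: X + V = 8; 8 mod 4 = 0, not 2 — does not hold.
C7: Z + U = 15 + 10 = 25; 25 ≥ 24, bound 24 not met — does not hold.
C8: V - W = 3 - 4 = -1 — holds.
C9: Z + U = 25; 25 mod 7 = 4, not 3 — does not hold.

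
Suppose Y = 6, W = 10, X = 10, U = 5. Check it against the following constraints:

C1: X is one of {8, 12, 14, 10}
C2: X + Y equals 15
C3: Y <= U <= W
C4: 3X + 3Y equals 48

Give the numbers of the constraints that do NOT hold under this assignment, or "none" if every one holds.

Violated: 2 and 3.

C1: X = 10 is in {8, 12, 14, 10} — OK.
C2: X + Y = 10 + 6 = 16, not 15 — violated.
C3: values 6, 5, 10; Y = 6 is not <= U = 5 — violated.
C4: 3X + 3Y = 3(10) + 3(6) = 48 — OK.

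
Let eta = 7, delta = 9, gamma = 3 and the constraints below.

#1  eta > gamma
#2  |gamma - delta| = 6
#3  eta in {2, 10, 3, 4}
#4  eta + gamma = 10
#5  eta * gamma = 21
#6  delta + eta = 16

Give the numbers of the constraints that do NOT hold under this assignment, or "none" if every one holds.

#1 eta = 7, gamma = 3; 7 > 3 — holds.
#2 |3 - 9| = 6 — holds.
#3 eta = 7 is not in {2, 10, 3, 4} — fails.
#4 eta + gamma = 7 + 3 = 10 — holds.
#5 eta * gamma = 7 * 3 = 21 — holds.
#6 delta + eta = 9 + 7 = 16 — holds.

The assignment fails constraint 3.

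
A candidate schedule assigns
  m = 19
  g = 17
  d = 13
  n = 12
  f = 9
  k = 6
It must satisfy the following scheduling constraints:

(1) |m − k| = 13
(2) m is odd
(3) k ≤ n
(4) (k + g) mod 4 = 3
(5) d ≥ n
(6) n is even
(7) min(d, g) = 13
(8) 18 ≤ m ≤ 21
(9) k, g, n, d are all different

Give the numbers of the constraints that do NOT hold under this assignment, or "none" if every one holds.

The assignment satisfies every constraint.

(1) |19 − 6| = 13  true
(2) m = 19 is odd  true
(3) k = 6, n = 12; 6 ≤ 12  true
(4) k + g = 23; 23 mod 4 = 3  true
(5) d = 13, n = 12; 13 ≥ 12  true
(6) n = 12 is even  true
(7) min(13, 17) = 13  true
(8) m = 19 lies in [18, 21]  true
(9) values 6, 17, 12, 13 are pairwise distinct  true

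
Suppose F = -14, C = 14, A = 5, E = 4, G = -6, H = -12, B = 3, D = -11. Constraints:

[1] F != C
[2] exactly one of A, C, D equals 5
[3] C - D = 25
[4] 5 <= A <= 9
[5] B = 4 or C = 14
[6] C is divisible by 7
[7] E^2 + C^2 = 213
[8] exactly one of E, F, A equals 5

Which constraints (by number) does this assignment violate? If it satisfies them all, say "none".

[1] F = -14, C = 14; distinct — holds.
[2] A=5, C=14, D=-11; 1 of them equals 5 — holds.
[3] C - D = 14 - (-11) = 25 — holds.
[4] A = 5 lies in [5, 9] — holds.
[5] B = 3 ≠ 4, but C = 14 = 14 (second disjunct) — holds.
[6] 14 / 7 = 2, so 7 divides 14 — holds.
[7] E^2 + C^2 = 4^2 + 14^2 = 16 + 196 = 212, not 213 — does not hold.
[8] E=4, F=-14, A=5; 1 of them equals 5 — holds.

Constraint 7 does not hold.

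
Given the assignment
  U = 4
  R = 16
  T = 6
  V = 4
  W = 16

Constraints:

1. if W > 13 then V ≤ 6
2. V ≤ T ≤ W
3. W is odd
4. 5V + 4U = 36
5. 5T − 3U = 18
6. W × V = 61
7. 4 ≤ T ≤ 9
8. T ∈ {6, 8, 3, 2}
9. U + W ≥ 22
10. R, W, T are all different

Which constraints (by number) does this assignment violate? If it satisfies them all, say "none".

Violated: 3, 6, 9, 10.

1. W = 16 > 13, so we need V ≤ 6; V = 4 ≤ 6  OK
2. values 4 ≤ 6 ≤ 16  OK
3. W = 16 is even  FAIL
4. 5V + 4U = 5(4) + 4(4) = 36  OK
5. 5T − 3U = 5(6) − 3(4) = 18  OK
6. W × V = 16 × 4 = 64, not 61  FAIL
7. T = 6 lies in [4, 9]  OK
8. T = 6 is in {6, 8, 3, 2}  OK
9. U + W = 4 + 16 = 20; 20 < 22, bound 22 not met  FAIL
10. R = W = 16, not all different  FAIL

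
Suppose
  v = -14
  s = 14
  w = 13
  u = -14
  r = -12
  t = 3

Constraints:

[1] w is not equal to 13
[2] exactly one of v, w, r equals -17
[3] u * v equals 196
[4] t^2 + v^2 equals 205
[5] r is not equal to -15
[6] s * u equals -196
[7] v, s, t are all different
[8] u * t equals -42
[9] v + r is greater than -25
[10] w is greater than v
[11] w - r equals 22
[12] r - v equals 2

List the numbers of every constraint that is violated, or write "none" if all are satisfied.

No — constraints 1, 2, 9, and 11 are not satisfied.

[1] w = 13, but 13 is required to differ — violated.
[2] v=-14, w=13, r=-12; 0 of them equal -17, not exactly one — violated.
[3] u * v = -14 * (-14) = 196 — satisfied.
[4] t^2 + v^2 = 3^2 + (-14)^2 = 9 + 196 = 205 — satisfied.
[5] r = -12, and -12 ≠ -15 — satisfied.
[6] s * u = 14 * (-14) = -196 — satisfied.
[7] values -14, 14, 3 are pairwise distinct — satisfied.
[8] u * t = -14 * 3 = -42 — satisfied.
[9] v + r = -14 + (-12) = -26; -26 ≤ -25, bound -25 not met — violated.
[10] w = 13, v = -14; 13 > -14 — satisfied.
[11] w - r = 13 - (-12) = 25, not 22 — violated.
[12] r - v = -12 - (-14) = 2 — satisfied.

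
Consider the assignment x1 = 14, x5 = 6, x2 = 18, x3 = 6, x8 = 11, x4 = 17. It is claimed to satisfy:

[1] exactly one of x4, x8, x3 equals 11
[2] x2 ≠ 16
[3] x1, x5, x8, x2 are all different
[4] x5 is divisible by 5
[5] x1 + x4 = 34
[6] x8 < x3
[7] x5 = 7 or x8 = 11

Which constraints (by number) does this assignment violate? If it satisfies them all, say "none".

[1] x4=17, x8=11, x3=6; 1 of them equals 11 — holds.
[2] x2 = 18, and 18 ≠ 16 — holds.
[3] values 14, 6, 11, 18 are pairwise distinct — holds.
[4] 6 = 5×1 + 1, so 5 does not divide 6 — fails.
[5] x1 + x4 = 14 + 17 = 31, not 34 — fails.
[6] x8 = 11, x3 = 6; 11 ≥ 6 (want <) — fails.
[7] x5 = 6 ≠ 7, but x8 = 11 = 11 (second disjunct) — holds.

The assignment fails constraints 4, 5, and 6.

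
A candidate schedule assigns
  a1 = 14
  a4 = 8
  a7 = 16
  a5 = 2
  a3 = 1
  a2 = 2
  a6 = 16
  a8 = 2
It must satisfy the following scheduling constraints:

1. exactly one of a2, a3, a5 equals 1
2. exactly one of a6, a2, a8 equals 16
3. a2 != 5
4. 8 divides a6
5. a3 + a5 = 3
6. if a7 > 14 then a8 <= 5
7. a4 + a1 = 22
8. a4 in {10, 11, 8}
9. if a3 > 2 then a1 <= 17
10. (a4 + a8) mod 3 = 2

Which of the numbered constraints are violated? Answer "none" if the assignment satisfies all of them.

1. a2=2, a3=1, a5=2; 1 of them equals 1  ✔
2. a6=16, a2=2, a8=2; 1 of them equals 16  ✔
3. a2 = 2, and 2 ≠ 5  ✔
4. 16 / 8 = 2, so 8 divides 16  ✔
5. a3 + a5 = 1 + 2 = 3  ✔
6. a7 = 16 > 14, so we need a8 ≤ 5; a8 = 2 ≤ 5  ✔
7. a4 + a1 = 8 + 14 = 22  ✔
8. a4 = 8 is in {10, 11, 8}  ✔
9. a3 = 1, not > 2; antecedent false, conditional vacuously true  ✔
10. a4 + a8 = 10; 10 mod 3 = 1, not 2  ✘

Violated: 10.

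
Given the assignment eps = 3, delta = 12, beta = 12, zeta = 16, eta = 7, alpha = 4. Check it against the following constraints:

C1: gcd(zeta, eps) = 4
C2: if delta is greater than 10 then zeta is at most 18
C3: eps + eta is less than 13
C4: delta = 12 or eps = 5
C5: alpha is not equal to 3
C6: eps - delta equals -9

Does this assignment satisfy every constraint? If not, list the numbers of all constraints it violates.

Constraint 1 is violated.

C1: gcd(16, 3) = 1, not 4 — violated.
C2: delta = 12 > 10, so we need zeta ≤ 18; zeta = 16 ≤ 18 — OK.
C3: eps + eta = 3 + 7 = 10; 10 < 13 — OK.
C4: delta = 12 = 12 (first disjunct) — OK.
C5: alpha = 4, and 4 ≠ 3 — OK.
C6: eps - delta = 3 - 12 = -9 — OK.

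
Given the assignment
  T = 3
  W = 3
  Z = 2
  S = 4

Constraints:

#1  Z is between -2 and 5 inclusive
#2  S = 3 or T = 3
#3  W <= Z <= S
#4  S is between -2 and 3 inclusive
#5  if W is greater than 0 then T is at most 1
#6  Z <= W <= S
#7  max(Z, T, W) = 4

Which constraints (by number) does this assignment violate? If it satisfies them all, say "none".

#1 Z = 2 lies in [-2, 5]  holds
#2 S = 4 ≠ 3, but T = 3 = 3 (second disjunct)  holds
#3 values 3, 2, 4; W = 3 is not <= Z = 2  fails
#4 S = 4 is outside [-2, 3]  fails
#5 W = 3 > 0, so we need T ≤ 1; but T = 3 > 1  fails
#6 values 2 <= 3 <= 4  holds
#7 max(2, 3, 3) = 3, not 4  fails

Constraints 3, 4, 5, and 7 do not hold.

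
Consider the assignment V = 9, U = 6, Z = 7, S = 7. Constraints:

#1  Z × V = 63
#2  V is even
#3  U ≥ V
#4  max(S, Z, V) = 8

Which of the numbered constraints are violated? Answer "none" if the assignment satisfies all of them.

#1 Z × V = 7 × 9 = 63 — OK.
#2 V = 9 is odd — violated.
#3 U = 6, V = 9; 6 < 9 (want ≥) — violated.
#4 max(7, 7, 9) = 9, not 8 — violated.

Constraints 2, 3, and 4 do not hold.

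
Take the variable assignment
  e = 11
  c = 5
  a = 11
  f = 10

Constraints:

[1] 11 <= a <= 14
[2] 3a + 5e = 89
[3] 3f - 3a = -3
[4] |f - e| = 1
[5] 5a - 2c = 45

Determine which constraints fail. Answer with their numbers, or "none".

No — constraint 2 is not satisfied.

[1] a = 11 lies in [11, 14] — satisfied.
[2] 3a + 5e = 3(11) + 5(11) = 88, not 89 — violated.
[3] 3f - 3a = 3(10) - 3(11) = -3 — satisfied.
[4] |10 - 11| = 1 — satisfied.
[5] 5a - 2c = 5(11) - 2(5) = 45 — satisfied.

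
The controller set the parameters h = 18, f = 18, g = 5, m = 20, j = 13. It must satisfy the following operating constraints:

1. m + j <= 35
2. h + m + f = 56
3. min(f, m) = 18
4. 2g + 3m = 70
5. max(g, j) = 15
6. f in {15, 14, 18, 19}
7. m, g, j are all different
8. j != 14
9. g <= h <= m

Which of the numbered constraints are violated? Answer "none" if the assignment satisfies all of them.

Constraint 5 does not hold.

1. m + j = 20 + 13 = 33; 33 ≤ 35  ✔
2. h + m + f = 18 + 20 + 18 = 56  ✔
3. min(18, 20) = 18  ✔
4. 2g + 3m = 2(5) + 3(20) = 70  ✔
5. max(5, 13) = 13, not 15  ✘
6. f = 18 is in {15, 14, 18, 19}  ✔
7. values 20, 5, 13 are pairwise distinct  ✔
8. j = 13, and 13 ≠ 14  ✔
9. values 5 <= 18 <= 20  ✔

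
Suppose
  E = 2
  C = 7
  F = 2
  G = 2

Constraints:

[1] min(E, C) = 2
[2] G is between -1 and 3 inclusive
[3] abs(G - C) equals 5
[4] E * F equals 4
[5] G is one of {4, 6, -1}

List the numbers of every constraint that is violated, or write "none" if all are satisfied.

[1] min(2, 7) = 2  true
[2] G = 2 lies in [-1, 3]  true
[3] abs(2 - 7) = 5  true
[4] E * F = 2 * 2 = 4  true
[5] G = 2 is not in {4, 6, -1}  false

The assignment fails constraint 5.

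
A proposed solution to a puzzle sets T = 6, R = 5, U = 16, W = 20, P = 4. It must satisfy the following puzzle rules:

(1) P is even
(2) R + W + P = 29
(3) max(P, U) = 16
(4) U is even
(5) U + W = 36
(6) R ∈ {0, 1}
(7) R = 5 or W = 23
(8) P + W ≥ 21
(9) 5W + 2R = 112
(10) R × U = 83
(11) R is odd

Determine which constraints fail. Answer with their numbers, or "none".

No — constraints 6, 9, 10 are not satisfied.

(1) P = 4 is even — holds.
(2) R + W + P = 5 + 20 + 4 = 29 — holds.
(3) max(4, 16) = 16 — holds.
(4) U = 16 is even — holds.
(5) U + W = 16 + 20 = 36 — holds.
(6) R = 5 is not in {0, 1} — does not hold.
(7) R = 5 = 5 (first disjunct) — holds.
(8) P + W = 4 + 20 = 24; 24 ≥ 21 — holds.
(9) 5W + 2R = 5(20) + 2(5) = 110, not 112 — does not hold.
(10) R × U = 5 × 16 = 80, not 83 — does not hold.
(11) R = 5 is odd — holds.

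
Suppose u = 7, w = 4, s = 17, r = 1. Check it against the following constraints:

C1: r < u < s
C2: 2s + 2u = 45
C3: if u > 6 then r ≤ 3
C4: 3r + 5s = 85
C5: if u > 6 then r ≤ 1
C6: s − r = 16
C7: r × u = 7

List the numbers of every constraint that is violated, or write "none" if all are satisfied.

Violated: 2, 4.

C1: values 1 < 7 < 17 — satisfied.
C2: 2s + 2u = 2(17) + 2(7) = 48, not 45 — violated.
C3: u = 7 > 6, so we need r ≤ 3; r = 1 ≤ 3 — satisfied.
C4: 3r + 5s = 3(1) + 5(17) = 88, not 85 — violated.
C5: u = 7 > 6, so we need r ≤ 1; r = 1 ≤ 1 — satisfied.
C6: s − r = 17 − 1 = 16 — satisfied.
C7: r × u = 1 × 7 = 7 — satisfied.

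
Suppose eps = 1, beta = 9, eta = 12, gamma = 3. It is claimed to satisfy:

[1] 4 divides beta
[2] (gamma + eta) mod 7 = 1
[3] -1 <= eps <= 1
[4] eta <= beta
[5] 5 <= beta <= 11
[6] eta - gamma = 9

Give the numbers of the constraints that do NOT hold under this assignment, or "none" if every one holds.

[1] 9 = 4*2 + 1, so 4 does not divide 9 — violated.
[2] gamma + eta = 15; 15 mod 7 = 1 — OK.
[3] eps = 1 lies in [-1, 1] — OK.
[4] eta = 12, beta = 9; 12 > 9 (want ≤) — violated.
[5] beta = 9 lies in [5, 11] — OK.
[6] eta - gamma = 12 - 3 = 9 — OK.

Violated: 1 and 4.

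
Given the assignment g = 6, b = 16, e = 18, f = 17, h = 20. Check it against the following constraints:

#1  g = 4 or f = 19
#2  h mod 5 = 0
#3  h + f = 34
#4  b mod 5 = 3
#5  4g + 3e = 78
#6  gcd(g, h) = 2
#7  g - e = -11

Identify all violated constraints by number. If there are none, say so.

#1 g = 6 ≠ 4 and f = 17 ≠ 19; both disjuncts false — fails.
#2 20 mod 5 = 0 — holds.
#3 h + f = 20 + 17 = 37, not 34 — fails.
#4 16 mod 5 = 1, not 3 — fails.
#5 4g + 3e = 4(6) + 3(18) = 78 — holds.
#6 gcd(6, 20) = 2 — holds.
#7 g - e = 6 - 18 = -12, not -11 — fails.

Constraints 1, 3, 4, and 7 do not hold.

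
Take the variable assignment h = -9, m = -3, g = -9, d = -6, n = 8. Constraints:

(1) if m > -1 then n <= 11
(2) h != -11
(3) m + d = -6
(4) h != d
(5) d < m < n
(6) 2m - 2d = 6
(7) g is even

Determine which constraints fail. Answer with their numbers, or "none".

(1) m = -3, not > -1; antecedent false, conditional vacuously true  true
(2) h = -9, and -9 ≠ -11  true
(3) m + d = -3 + (-6) = -9, not -6  false
(4) h = -9, d = -6; distinct  true
(5) values -6 < -3 < 8  true
(6) 2m - 2d = 2(-3) - 2(-6) = 6  true
(7) g = -9 is odd  false

The assignment fails constraints 3 and 7.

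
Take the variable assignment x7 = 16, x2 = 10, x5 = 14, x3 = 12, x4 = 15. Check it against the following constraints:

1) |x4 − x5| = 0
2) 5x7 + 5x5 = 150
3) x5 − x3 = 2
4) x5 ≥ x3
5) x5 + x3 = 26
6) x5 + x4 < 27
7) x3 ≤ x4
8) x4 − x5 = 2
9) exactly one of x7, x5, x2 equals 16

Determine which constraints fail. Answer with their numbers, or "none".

No — constraints 1, 6, and 8 are not satisfied.

1) |15 − 14| = 1, not 0  false
2) 5x7 + 5x5 = 5(16) + 5(14) = 150  true
3) x5 − x3 = 14 − 12 = 2  true
4) x5 = 14, x3 = 12; 14 ≥ 12  true
5) x5 + x3 = 14 + 12 = 26  true
6) x5 + x4 = 14 + 15 = 29; 29 ≥ 27, bound 27 not met  false
7) x3 = 12, x4 = 15; 12 ≤ 15  true
8) x4 − x5 = 15 − 14 = 1, not 2  false
9) x7=16, x5=14, x2=10; 1 of them equals 16  true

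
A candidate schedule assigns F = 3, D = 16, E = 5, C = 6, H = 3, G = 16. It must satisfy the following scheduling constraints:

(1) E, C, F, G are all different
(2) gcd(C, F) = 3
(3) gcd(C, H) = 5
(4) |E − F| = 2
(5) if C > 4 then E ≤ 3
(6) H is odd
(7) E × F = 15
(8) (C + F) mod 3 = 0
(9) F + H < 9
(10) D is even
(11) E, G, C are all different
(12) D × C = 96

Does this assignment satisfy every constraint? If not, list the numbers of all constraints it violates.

Constraints 3, 5 do not hold.

(1) values 5, 6, 3, 16 are pairwise distinct — satisfied.
(2) gcd(6, 3) = 3 — satisfied.
(3) gcd(6, 3) = 3, not 5 — violated.
(4) |5 − 3| = 2 — satisfied.
(5) C = 6 > 4, so we need E ≤ 3; but E = 5 > 3 — violated.
(6) H = 3 is odd — satisfied.
(7) E × F = 5 × 3 = 15 — satisfied.
(8) C + F = 9; 9 mod 3 = 0 — satisfied.
(9) F + H = 3 + 3 = 6; 6 < 9 — satisfied.
(10) D = 16 is even — satisfied.
(11) values 5, 16, 6 are pairwise distinct — satisfied.
(12) D × C = 16 × 6 = 96 — satisfied.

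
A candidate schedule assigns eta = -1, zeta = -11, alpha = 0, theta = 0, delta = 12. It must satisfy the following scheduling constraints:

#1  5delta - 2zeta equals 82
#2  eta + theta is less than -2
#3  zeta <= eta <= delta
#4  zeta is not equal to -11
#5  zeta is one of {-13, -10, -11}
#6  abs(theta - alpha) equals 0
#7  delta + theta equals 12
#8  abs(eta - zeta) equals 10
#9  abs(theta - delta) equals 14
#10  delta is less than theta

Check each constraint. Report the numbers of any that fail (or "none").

Violated: 2, 4, 9, and 10.

#1 5delta - 2zeta = 5(12) - 2(-11) = 82  ✓
#2 eta + theta = -1 + 0 = -1; -1 ≥ -2, bound -2 not met  ✗
#3 values -11 <= -1 <= 12  ✓
#4 zeta = -11, but -11 is required to differ  ✗
#5 zeta = -11 is in {-13, -10, -11}  ✓
#6 abs(0 - 0) = 0  ✓
#7 delta + theta = 12 + 0 = 12  ✓
#8 abs(-1 - (-11)) = 10  ✓
#9 abs(0 - 12) = 12, not 14  ✗
#10 delta = 12, theta = 0; 12 ≥ 0 (want <)  ✗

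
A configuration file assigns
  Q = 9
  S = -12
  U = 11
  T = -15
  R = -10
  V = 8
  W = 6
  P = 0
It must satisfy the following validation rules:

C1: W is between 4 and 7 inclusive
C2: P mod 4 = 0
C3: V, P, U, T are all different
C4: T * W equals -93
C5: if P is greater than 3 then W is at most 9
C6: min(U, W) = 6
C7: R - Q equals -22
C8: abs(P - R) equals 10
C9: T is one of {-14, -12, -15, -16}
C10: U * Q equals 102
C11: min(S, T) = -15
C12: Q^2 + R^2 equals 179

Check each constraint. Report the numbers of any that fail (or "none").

Constraints 4, 7, 10, 12 do not hold.

C1: W = 6 lies in [4, 7] — holds.
C2: 0 mod 4 = 0 — holds.
C3: values 8, 0, 11, -15 are pairwise distinct — holds.
C4: T * W = -15 * 6 = -90, not -93 — fails.
C5: P = 0, not > 3; antecedent false, conditional vacuously true — holds.
C6: min(11, 6) = 6 — holds.
C7: R - Q = -10 - 9 = -19, not -22 — fails.
C8: abs(0 - (-10)) = 10 — holds.
C9: T = -15 is in {-14, -12, -15, -16} — holds.
C10: U * Q = 11 * 9 = 99, not 102 — fails.
C11: min(-12, -15) = -15 — holds.
C12: Q^2 + R^2 = 9^2 + (-10)^2 = 81 + 100 = 181, not 179 — fails.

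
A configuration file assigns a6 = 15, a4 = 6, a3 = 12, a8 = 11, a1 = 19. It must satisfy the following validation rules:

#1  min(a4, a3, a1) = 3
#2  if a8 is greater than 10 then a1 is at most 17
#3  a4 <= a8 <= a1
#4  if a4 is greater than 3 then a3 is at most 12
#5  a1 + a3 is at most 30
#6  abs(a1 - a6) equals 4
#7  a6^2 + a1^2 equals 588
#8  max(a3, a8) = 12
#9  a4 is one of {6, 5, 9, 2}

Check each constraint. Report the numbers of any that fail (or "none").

#1 min(6, 12, 19) = 6, not 3 — fails.
#2 a8 = 11 > 10, so we need a1 ≤ 17; but a1 = 19 > 17 — fails.
#3 values 6 <= 11 <= 19 — holds.
#4 a4 = 6 > 3, so we need a3 ≤ 12; a3 = 12 ≤ 12 — holds.
#5 a1 + a3 = 19 + 12 = 31; 31 > 30, bound 30 not met — fails.
#6 abs(19 - 15) = 4 — holds.
#7 a6^2 + a1^2 = 15^2 + 19^2 = 225 + 361 = 586, not 588 — fails.
#8 max(12, 11) = 12 — holds.
#9 a4 = 6 is in {6, 5, 9, 2} — holds.

The assignment fails constraints 1, 2, 5, 7.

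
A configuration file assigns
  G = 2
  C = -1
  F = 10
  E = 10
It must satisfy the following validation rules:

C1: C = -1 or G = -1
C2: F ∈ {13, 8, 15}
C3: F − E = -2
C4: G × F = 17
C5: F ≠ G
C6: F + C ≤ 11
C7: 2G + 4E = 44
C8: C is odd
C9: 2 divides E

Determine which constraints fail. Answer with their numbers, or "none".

C1: C = -1 = -1 (first disjunct)  true
C2: F = 10 is not in {13, 8, 15}  false
C3: F − E = 10 − 10 = 0, not -2  false
C4: G × F = 2 × 10 = 20, not 17  false
C5: F = 10, G = 2; distinct  true
C6: F + C = 10 + (-1) = 9; 9 ≤ 11  true
C7: 2G + 4E = 2(2) + 4(10) = 44  true
C8: C = -1 is odd  true
C9: 10 / 2 = 5, so 2 divides 10  true

Constraints 2, 3, 4 do not hold.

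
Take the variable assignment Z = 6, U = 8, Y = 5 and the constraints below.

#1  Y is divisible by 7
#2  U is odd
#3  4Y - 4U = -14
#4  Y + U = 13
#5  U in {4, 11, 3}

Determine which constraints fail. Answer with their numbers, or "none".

Violated: 1, 2, 3, and 5.

#1 5 = 7*0 + 5, so 7 does not divide 5 — fails.
#2 U = 8 is even — fails.
#3 4Y - 4U = 4(5) - 4(8) = -12, not -14 — fails.
#4 Y + U = 5 + 8 = 13 — holds.
#5 U = 8 is not in {4, 11, 3} — fails.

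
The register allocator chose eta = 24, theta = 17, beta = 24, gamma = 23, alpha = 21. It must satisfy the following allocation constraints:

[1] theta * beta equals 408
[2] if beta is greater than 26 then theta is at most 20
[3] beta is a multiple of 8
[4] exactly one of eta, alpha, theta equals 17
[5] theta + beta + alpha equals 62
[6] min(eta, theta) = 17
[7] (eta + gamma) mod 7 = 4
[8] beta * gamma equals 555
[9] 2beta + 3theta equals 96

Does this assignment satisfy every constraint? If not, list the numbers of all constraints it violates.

Constraints 7, 8, and 9 do not hold.

[1] theta * beta = 17 * 24 = 408 — OK.
[2] beta = 24, not > 26; antecedent false, conditional vacuously true — OK.
[3] 24 / 8 = 3, so 8 divides 24 — OK.
[4] eta=24, alpha=21, theta=17; 1 of them equals 17 — OK.
[5] theta + beta + alpha = 17 + 24 + 21 = 62 — OK.
[6] min(24, 17) = 17 — OK.
[7] eta + gamma = 47; 47 mod 7 = 5, not 4 — violated.
[8] beta * gamma = 24 * 23 = 552, not 555 — violated.
[9] 2beta + 3theta = 2(24) + 3(17) = 99, not 96 — violated.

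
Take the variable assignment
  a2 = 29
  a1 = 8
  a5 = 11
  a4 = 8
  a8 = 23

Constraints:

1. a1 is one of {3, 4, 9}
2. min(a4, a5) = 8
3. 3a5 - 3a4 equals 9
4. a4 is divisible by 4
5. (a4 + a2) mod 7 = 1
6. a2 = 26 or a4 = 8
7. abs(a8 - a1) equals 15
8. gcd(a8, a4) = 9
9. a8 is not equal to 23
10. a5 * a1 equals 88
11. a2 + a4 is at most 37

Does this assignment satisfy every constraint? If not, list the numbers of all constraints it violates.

Constraints 1, 5, 8, 9 do not hold.

1. a1 = 8 is not in {3, 4, 9}  false
2. min(8, 11) = 8  true
3. 3a5 - 3a4 = 3(11) - 3(8) = 9  true
4. 8 / 4 = 2, so 4 divides 8  true
5. a4 + a2 = 37; 37 mod 7 = 2, not 1  false
6. a2 = 29 ≠ 26, but a4 = 8 = 8 (second disjunct)  true
7. abs(23 - 8) = 15  true
8. gcd(23, 8) = 1, not 9  false
9. a8 = 23, but 23 is required to differ  false
10. a5 * a1 = 11 * 8 = 88  true
11. a2 + a4 = 29 + 8 = 37; 37 ≤ 37  true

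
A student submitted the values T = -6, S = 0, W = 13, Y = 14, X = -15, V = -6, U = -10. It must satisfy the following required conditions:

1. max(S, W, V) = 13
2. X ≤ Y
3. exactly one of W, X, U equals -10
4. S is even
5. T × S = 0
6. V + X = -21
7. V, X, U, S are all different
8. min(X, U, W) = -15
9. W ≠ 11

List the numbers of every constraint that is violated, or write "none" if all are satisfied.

1. max(0, 13, -6) = 13 — OK.
2. X = -15, Y = 14; -15 ≤ 14 — OK.
3. W=13, X=-15, U=-10; 1 of them equals -10 — OK.
4. S = 0 is even — OK.
5. T × S = -6 × 0 = 0 — OK.
6. V + X = -6 + (-15) = -21 — OK.
7. values -6, -15, -10, 0 are pairwise distinct — OK.
8. min(-15, -10, 13) = -15 — OK.
9. W = 13, and 13 ≠ 11 — OK.

All constraints are satisfied.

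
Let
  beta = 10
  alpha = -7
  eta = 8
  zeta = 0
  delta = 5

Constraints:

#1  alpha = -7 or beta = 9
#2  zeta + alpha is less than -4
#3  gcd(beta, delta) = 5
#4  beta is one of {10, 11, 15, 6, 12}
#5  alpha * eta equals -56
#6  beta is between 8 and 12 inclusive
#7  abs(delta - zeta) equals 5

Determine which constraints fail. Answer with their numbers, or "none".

None — every constraint holds.

#1 alpha = -7 = -7 (first disjunct)  yes
#2 zeta + alpha = 0 + (-7) = -7; -7 < -4  yes
#3 gcd(10, 5) = 5  yes
#4 beta = 10 is in {10, 11, 15, 6, 12}  yes
#5 alpha * eta = -7 * 8 = -56  yes
#6 beta = 10 lies in [8, 12]  yes
#7 abs(5 - 0) = 5  yes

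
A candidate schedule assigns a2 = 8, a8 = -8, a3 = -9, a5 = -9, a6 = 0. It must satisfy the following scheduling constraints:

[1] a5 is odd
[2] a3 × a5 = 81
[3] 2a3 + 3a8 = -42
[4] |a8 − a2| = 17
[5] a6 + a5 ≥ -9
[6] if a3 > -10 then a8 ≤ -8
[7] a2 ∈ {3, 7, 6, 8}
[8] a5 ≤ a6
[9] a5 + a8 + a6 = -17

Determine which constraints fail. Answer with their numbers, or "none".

Constraint 4 does not hold.

[1] a5 = -9 is odd — holds.
[2] a3 × a5 = -9 × (-9) = 81 — holds.
[3] 2a3 + 3a8 = 2(-9) + 3(-8) = -42 — holds.
[4] |-8 − 8| = 16, not 17 — does not hold.
[5] a6 + a5 = 0 + (-9) = -9; -9 ≥ -9 — holds.
[6] a3 = -9 > -10, so we need a8 ≤ -8; a8 = -8 ≤ -8 — holds.
[7] a2 = 8 is in {3, 7, 6, 8} — holds.
[8] a5 = -9, a6 = 0; -9 ≤ 0 — holds.
[9] a5 + a8 + a6 = -9 + (-8) + 0 = -17 — holds.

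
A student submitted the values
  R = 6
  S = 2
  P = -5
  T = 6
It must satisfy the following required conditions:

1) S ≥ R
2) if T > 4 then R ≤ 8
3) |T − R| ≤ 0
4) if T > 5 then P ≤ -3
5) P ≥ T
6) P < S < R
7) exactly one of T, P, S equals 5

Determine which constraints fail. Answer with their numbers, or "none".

Constraints 1, 5, and 7 are violated.

1) S = 2, R = 6; 2 < 6 (want ≥) — violated.
2) T = 6 > 4, so we need R ≤ 8; R = 6 ≤ 8 — satisfied.
3) |6 − 6| = 0; 0 ≤ 0 — satisfied.
4) T = 6 > 5, so we need P ≤ -3; P = -5 ≤ -3 — satisfied.
5) P = -5, T = 6; -5 < 6 (want ≥) — violated.
6) values -5 < 2 < 6 — satisfied.
7) T=6, P=-5, S=2; 0 of them equal 5, not exactly one — violated.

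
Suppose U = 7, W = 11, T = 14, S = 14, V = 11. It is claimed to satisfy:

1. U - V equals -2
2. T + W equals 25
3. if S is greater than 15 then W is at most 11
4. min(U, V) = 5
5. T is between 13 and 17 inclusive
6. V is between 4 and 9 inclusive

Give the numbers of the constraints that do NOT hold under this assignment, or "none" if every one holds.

1. U - V = 7 - 11 = -4, not -2  ✗
2. T + W = 14 + 11 = 25  ✓
3. S = 14, not > 15; antecedent false, conditional vacuously true  ✓
4. min(7, 11) = 7, not 5  ✗
5. T = 14 lies in [13, 17]  ✓
6. V = 11 is outside [4, 9]  ✗

Constraints 1, 4, 6 do not hold.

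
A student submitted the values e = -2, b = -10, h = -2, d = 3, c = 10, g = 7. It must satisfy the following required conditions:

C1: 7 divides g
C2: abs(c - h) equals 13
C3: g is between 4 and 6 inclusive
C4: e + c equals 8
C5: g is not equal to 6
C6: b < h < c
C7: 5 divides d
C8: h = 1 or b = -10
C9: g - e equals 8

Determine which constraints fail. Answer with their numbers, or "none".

C1: 7 / 7 = 1, so 7 divides 7 — satisfied.
C2: abs(10 - (-2)) = 12, not 13 — violated.
C3: g = 7 is outside [4, 6] — violated.
C4: e + c = -2 + 10 = 8 — satisfied.
C5: g = 7, and 7 ≠ 6 — satisfied.
C6: values -10 < -2 < 10 — satisfied.
C7: 3 = 5*0 + 3, so 5 does not divide 3 — violated.
C8: h = -2 ≠ 1, but b = -10 = -10 (second disjunct) — satisfied.
C9: g - e = 7 - (-2) = 9, not 8 — violated.

The assignment fails constraints 2, 3, 7, and 9.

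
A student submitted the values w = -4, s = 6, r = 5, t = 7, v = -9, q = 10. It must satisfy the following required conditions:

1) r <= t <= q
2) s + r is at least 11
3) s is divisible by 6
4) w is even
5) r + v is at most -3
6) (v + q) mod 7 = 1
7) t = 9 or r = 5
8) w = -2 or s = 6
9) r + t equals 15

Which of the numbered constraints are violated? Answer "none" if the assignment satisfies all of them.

The assignment fails constraint 9.

1) values 5 <= 7 <= 10  true
2) s + r = 6 + 5 = 11; 11 ≥ 11  true
3) 6 / 6 = 1, so 6 divides 6  true
4) w = -4 is even  true
5) r + v = 5 + (-9) = -4; -4 ≤ -3  true
6) v + q = 1; 1 mod 7 = 1  true
7) t = 7 ≠ 9, but r = 5 = 5 (second disjunct)  true
8) w = -4 ≠ -2, but s = 6 = 6 (second disjunct)  true
9) r + t = 5 + 7 = 12, not 15  false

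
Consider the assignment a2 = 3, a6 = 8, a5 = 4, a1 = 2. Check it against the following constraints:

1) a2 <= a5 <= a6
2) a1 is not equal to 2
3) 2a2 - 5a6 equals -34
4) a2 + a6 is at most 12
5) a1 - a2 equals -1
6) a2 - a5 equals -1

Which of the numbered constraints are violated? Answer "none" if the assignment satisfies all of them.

Constraint 2 does not hold.

1) values 3 <= 4 <= 8  ✔
2) a1 = 2, but 2 is required to differ  ✘
3) 2a2 - 5a6 = 2(3) - 5(8) = -34  ✔
4) a2 + a6 = 3 + 8 = 11; 11 ≤ 12  ✔
5) a1 - a2 = 2 - 3 = -1  ✔
6) a2 - a5 = 3 - 4 = -1  ✔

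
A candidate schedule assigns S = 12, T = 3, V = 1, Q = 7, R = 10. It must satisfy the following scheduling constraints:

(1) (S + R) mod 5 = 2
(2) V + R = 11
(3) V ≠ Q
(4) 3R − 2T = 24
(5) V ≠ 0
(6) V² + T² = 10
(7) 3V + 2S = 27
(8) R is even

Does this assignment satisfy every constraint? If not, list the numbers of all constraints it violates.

(1) S + R = 22; 22 mod 5 = 2 — OK.
(2) V + R = 1 + 10 = 11 — OK.
(3) V = 1, Q = 7; distinct — OK.
(4) 3R − 2T = 3(10) − 2(3) = 24 — OK.
(5) V = 1, and 1 ≠ 0 — OK.
(6) V² + T² = 1² + 3² = 1 + 9 = 10 — OK.
(7) 3V + 2S = 3(1) + 2(12) = 27 — OK.
(8) R = 10 is even — OK.

None — every constraint holds.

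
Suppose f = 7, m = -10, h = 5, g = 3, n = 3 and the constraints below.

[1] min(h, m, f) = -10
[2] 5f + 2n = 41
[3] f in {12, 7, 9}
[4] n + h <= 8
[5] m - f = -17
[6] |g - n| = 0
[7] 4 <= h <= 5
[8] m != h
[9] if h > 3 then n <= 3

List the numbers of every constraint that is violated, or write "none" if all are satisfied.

[1] min(5, -10, 7) = -10  ✓
[2] 5f + 2n = 5(7) + 2(3) = 41  ✓
[3] f = 7 is in {12, 7, 9}  ✓
[4] n + h = 3 + 5 = 8; 8 ≤ 8  ✓
[5] m - f = -10 - 7 = -17  ✓
[6] |3 - 3| = 0  ✓
[7] h = 5 lies in [4, 5]  ✓
[8] m = -10, h = 5; distinct  ✓
[9] h = 5 > 3, so we need n ≤ 3; n = 3 ≤ 3  ✓

Yes — all constraints hold.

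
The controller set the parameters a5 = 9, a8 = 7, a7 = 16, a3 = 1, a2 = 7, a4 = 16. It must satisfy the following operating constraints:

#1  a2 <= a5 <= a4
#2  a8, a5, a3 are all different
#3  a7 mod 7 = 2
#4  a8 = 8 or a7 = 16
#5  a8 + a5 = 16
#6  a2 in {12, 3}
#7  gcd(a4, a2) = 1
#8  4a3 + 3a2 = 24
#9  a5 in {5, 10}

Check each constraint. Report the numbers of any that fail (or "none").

The assignment fails constraints 6, 8, and 9.

#1 values 7 <= 9 <= 16 — holds.
#2 values 7, 9, 1 are pairwise distinct — holds.
#3 16 mod 7 = 2 — holds.
#4 a8 = 7 ≠ 8, but a7 = 16 = 16 (second disjunct) — holds.
#5 a8 + a5 = 7 + 9 = 16 — holds.
#6 a2 = 7 is not in {12, 3} — does not hold.
#7 gcd(16, 7) = 1 — holds.
#8 4a3 + 3a2 = 4(1) + 3(7) = 25, not 24 — does not hold.
#9 a5 = 9 is not in {5, 10} — does not hold.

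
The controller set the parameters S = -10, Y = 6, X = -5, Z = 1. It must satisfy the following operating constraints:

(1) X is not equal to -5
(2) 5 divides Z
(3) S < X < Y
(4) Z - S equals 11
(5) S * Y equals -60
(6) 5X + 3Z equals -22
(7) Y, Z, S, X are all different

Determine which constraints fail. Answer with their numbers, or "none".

(1) X = -5, but -5 is required to differ — violated.
(2) 1 = 5*0 + 1, so 5 does not divide 1 — violated.
(3) values -10 < -5 < 6 — satisfied.
(4) Z - S = 1 - (-10) = 11 — satisfied.
(5) S * Y = -10 * 6 = -60 — satisfied.
(6) 5X + 3Z = 5(-5) + 3(1) = -22 — satisfied.
(7) values 6, 1, -10, -5 are pairwise distinct — satisfied.

The assignment fails constraints 1 and 2.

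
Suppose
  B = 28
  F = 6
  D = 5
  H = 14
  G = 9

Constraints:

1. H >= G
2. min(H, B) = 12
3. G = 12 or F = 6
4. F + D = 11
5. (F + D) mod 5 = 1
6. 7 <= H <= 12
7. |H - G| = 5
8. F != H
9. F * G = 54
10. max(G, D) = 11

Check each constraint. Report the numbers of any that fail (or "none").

1. H = 14, G = 9; 14 ≥ 9  true
2. min(14, 28) = 14, not 12  false
3. G = 9 ≠ 12, but F = 6 = 6 (second disjunct)  true
4. F + D = 6 + 5 = 11  true
5. F + D = 11; 11 mod 5 = 1  true
6. H = 14 is outside [7, 12]  false
7. |14 - 9| = 5  true
8. F = 6, H = 14; distinct  true
9. F * G = 6 * 9 = 54  true
10. max(9, 5) = 9, not 11  false

Constraints 2, 6, 10 do not hold.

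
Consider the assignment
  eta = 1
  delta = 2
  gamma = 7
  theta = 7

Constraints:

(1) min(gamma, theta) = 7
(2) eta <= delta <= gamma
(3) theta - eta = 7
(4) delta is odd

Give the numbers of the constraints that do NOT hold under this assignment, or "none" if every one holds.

No — constraints 3, 4 are not satisfied.

(1) min(7, 7) = 7 — holds.
(2) values 1 <= 2 <= 7 — holds.
(3) theta - eta = 7 - 1 = 6, not 7 — fails.
(4) delta = 2 is even — fails.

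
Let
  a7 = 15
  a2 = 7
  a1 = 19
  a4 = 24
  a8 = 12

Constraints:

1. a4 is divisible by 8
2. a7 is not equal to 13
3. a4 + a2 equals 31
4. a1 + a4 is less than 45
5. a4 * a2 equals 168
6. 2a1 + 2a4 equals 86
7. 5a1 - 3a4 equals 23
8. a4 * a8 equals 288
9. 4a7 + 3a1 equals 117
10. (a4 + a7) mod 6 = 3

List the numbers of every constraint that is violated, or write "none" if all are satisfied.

1. 24 / 8 = 3, so 8 divides 24 — OK.
2. a7 = 15, and 15 ≠ 13 — OK.
3. a4 + a2 = 24 + 7 = 31 — OK.
4. a1 + a4 = 19 + 24 = 43; 43 < 45 — OK.
5. a4 * a2 = 24 * 7 = 168 — OK.
6. 2a1 + 2a4 = 2(19) + 2(24) = 86 — OK.
7. 5a1 - 3a4 = 5(19) - 3(24) = 23 — OK.
8. a4 * a8 = 24 * 12 = 288 — OK.
9. 4a7 + 3a1 = 4(15) + 3(19) = 117 — OK.
10. a4 + a7 = 39; 39 mod 6 = 3 — OK.

All constraints are satisfied.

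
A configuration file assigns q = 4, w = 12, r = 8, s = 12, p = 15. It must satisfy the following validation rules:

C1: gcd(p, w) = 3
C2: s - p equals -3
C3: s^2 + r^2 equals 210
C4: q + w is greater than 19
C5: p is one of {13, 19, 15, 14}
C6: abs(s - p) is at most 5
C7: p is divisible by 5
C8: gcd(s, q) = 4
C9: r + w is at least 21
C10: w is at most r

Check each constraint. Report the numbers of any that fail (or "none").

C1: gcd(15, 12) = 3  true
C2: s - p = 12 - 15 = -3  true
C3: s^2 + r^2 = 12^2 + 8^2 = 144 + 64 = 208, not 210  false
C4: q + w = 4 + 12 = 16; 16 ≤ 19, bound 19 not met  false
C5: p = 15 is in {13, 19, 15, 14}  true
C6: abs(12 - 15) = 3; 3 ≤ 5  true
C7: 15 / 5 = 3, so 5 divides 15  true
C8: gcd(12, 4) = 4  true
C9: r + w = 8 + 12 = 20; 20 < 21, bound 21 not met  false
C10: w = 12, r = 8; 12 > 8 (want ≤)  false

Constraints 3, 4, 9, and 10 are violated.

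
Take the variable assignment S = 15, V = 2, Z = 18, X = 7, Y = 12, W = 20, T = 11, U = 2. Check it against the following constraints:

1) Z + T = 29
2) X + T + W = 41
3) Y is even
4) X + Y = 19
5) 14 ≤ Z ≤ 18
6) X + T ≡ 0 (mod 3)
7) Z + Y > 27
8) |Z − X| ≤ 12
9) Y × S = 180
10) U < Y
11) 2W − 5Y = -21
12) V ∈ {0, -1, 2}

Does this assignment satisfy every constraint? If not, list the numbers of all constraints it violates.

The assignment fails constraints 2, 11.

1) Z + T = 18 + 11 = 29  ✔
2) X + T + W = 7 + 11 + 20 = 38, not 41  ✘
3) Y = 12 is even  ✔
4) X + Y = 7 + 12 = 19  ✔
5) Z = 18 lies in [14, 18]  ✔
6) X + T = 18; 18 mod 3 = 0  ✔
7) Z + Y = 18 + 12 = 30; 30 > 27  ✔
8) |18 − 7| = 11; 11 ≤ 12  ✔
9) Y × S = 12 × 15 = 180  ✔
10) U = 2, Y = 12; 2 < 12  ✔
11) 2W − 5Y = 2(20) − 5(12) = -20, not -21  ✘
12) V = 2 is in {0, -1, 2}  ✔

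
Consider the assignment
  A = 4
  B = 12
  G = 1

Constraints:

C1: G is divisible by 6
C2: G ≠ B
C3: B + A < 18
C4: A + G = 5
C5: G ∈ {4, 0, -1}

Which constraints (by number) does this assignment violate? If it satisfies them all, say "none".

C1: 1 = 6×0 + 1, so 6 does not divide 1 — does not hold.
C2: G = 1, B = 12; distinct — holds.
C3: B + A = 12 + 4 = 16; 16 < 18 — holds.
C4: A + G = 4 + 1 = 5 — holds.
C5: G = 1 is not in {4, 0, -1} — does not hold.

The assignment fails constraints 1 and 5.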